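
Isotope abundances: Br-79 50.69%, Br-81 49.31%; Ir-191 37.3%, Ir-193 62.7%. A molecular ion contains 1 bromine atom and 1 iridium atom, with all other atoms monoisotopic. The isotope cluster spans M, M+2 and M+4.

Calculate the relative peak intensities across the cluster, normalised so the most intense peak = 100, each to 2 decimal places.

37.68 : 100.00 : 61.62

Bromine pattern (n=1): 0.5069 : 0.4931
Iridium pattern (n=1): 0.3730 : 0.6270
Convolve the two distributions (both contribute in 2-u steps):
  M: 0.5069×0.3730 = 0.189074
  M+2: 0.5069×0.6270 + 0.4931×0.3730 = 0.501753
  M+4: 0.4931×0.6270 = 0.309174
Scale to base peak (0.501753) = 100: 37.68 : 100.00 : 61.62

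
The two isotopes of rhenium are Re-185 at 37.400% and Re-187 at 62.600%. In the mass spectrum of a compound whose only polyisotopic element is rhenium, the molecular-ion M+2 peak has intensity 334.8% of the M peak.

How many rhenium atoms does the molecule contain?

2

The M+2/M ratio from n Re atoms is n · q/p = n · 0.62600/0.37400.
n = 3.348 × 0.37400/0.62600 = 2.00 ≈ 2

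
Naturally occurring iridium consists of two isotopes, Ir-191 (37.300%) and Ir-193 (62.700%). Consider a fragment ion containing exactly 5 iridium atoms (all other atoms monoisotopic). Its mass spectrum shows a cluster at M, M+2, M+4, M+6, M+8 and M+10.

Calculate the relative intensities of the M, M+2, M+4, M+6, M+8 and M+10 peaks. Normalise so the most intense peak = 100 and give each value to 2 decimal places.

2.11 : 17.70 : 59.49 : 100.00 : 84.05 : 28.26

The 5 Ir atoms are independent, so intensities follow the terms of (0.37300 + 0.62700)^5.
P(M) = 0.37300^5 = 0.007220
P(M+2) = 5 × 0.37300^4 × 0.62700^1 = 0.060684
P(M+4) = 10 × 0.37300^3 × 0.62700^2 = 0.204015
P(M+6) = 10 × 0.37300^2 × 0.62700^3 = 0.342942
P(M+8) = 5 × 0.37300^1 × 0.62700^4 = 0.288237
P(M+10) = 0.62700^5 = 0.096903
The M+6 peak is largest (0.342942); scaling to 100 gives 2.11 : 17.70 : 59.49 : 100.00 : 84.05 : 28.26.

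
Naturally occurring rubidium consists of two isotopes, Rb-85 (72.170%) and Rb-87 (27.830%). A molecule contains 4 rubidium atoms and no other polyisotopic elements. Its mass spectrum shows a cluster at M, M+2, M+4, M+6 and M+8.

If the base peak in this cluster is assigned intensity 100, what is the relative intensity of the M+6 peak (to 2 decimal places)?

Term probabilities: M 0.2713, M+2 0.4184, M+4 0.2420, M+6 0.0622, M+8 0.0060. Base peak = M+2.
P(M+2) = C(4,1) × 0.72170^3 × 0.27830^1 = 4 × 0.37589809 × 0.2783 = 0.418450 (base)
P(M+6) = C(4,3) × 0.72170^1 × 0.27830^3 = 4 × 0.7217 × 0.02155458 = 0.062224
Relative intensity = 0.062224 / 0.418450 × 100 = 14.87

14.87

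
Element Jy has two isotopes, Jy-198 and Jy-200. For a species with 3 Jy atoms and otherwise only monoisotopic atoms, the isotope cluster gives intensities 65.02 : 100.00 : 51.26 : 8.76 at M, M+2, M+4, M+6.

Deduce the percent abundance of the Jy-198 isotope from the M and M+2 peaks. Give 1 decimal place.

If p is the fraction of Jy that is Jy-198, then I(M+2)/I(M) = [C(3,1)·p^2·(1−p)] / p^3 = 3·(1−p)/p = 100.00/65.02 = 1.5380
(1−p)/p = 1.5380/3 = 0.5127  ⇒  p = 1/(1 + 0.5127) = 0.6611
Jy-198: 66.1%, Jy-200: 33.9%.

66.1%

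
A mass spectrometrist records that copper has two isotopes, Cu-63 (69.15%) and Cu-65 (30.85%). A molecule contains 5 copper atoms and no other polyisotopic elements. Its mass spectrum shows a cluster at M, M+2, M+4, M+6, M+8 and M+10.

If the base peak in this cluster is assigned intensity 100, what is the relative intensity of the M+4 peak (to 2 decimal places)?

89.23

Binomial terms of (0.6915 + 0.3085)^5: M 0.1581, M+2 0.3527, M+4 0.3147, M+6 0.1404, M+8 0.0313, M+10 0.0028 → M+2 is the base peak.
P(M+2) = C(5,1) × 0.6915^4 × 0.3085^1 = 5 × 0.2286487 × 0.3085 = 0.352691 (base)
P(M+4) = C(5,2) × 0.6915^3 × 0.3085^2 = 10 × 0.33065611 × 0.09517225 = 0.314693
Relative intensity = 0.314693 / 0.352691 × 100 = 89.23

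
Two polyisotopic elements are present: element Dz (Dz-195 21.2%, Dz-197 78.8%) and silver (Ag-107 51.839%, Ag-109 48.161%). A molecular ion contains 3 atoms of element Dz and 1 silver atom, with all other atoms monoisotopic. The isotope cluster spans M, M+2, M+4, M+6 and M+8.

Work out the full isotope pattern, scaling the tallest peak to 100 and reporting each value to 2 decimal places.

1.11 : 13.44 : 57.65 : 100.00 : 53.09

Element Dz pattern (n=3): 0.00952813 : 0.10624762 : 0.39492038 : 0.48930387
Silver pattern (n=1): 0.51839 : 0.48161
Convolve the two distributions (both contribute in 2-u steps):
  M: 0.00952813×0.51839 = 0.004939
  M+2: 0.00952813×0.48161 + 0.10624762×0.51839 = 0.059667
  M+4: 0.10624762×0.48161 + 0.39492038×0.51839 = 0.255893
  M+6: 0.39492038×0.48161 + 0.48930387×0.51839 = 0.443848
  M+8: 0.48930387×0.48161 = 0.235654
Scale to base peak (0.443848) = 100: 1.11 : 13.44 : 57.65 : 100.00 : 53.09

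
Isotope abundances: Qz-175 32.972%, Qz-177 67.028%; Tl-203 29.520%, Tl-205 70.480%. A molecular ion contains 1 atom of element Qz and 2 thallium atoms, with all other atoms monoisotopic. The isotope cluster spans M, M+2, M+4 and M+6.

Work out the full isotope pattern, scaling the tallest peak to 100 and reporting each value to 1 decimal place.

Element Qz pattern (n=1): 0.32972 : 0.67028
Thallium pattern (n=2): 0.08714304 : 0.41611392 : 0.49674304
Convolve the two distributions (both contribute in 2-u steps):
  M: 0.32972×0.08714304 = 0.028733
  M+2: 0.32972×0.41611392 + 0.67028×0.08714304 = 0.195611
  M+4: 0.32972×0.49674304 + 0.67028×0.41611392 = 0.442699
  M+6: 0.67028×0.49674304 = 0.332957
Scale to base peak (0.442699) = 100: 6.5 : 44.2 : 100.0 : 75.2

6.5 : 44.2 : 100.0 : 75.2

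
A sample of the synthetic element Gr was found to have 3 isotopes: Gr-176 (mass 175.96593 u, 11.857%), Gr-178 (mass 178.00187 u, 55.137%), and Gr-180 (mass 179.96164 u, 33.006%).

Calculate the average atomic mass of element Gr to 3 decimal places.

178.407 u

Average mass = Σ (abundance × isotope mass) = 0.11857 × 175.96593 + 0.55137 × 178.00187 + 0.33006 × 179.96164
= 20.864280 + 98.144891 + 59.398139 = 178.407310 u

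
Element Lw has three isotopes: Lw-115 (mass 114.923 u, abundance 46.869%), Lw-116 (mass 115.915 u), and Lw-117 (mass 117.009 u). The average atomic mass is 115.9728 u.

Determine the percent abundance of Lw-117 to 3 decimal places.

Let x and y be the fractions of Lw-116 and Lw-117. Then x + y = 1 − 0.46869 = 0.53131 and 115.915x + 117.009y = 115.9728 − 0.46869×114.923 = 62.10953913.
Substituting: 115.915x + 117.009(0.53131 − x) = 62.10953913
(115.915 − 117.009)x = -0.05851266  ⇒  x = 0.05349, y = 0.47782
Lw-116: 5.349%, Lw-117: 47.782%.

47.782%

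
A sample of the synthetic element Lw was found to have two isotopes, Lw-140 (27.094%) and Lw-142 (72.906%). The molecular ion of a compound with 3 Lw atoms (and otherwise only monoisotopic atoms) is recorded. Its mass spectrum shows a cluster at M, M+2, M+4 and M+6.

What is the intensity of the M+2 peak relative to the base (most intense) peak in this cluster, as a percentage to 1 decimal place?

Term probabilities: M 0.0199, M+2 0.1606, M+4 0.4320, M+6 0.3875. Base peak = M+4.
P(M+4) = C(3,2) × 0.27094^1 × 0.72906^2 = 3 × 0.27094 × 0.53152848 = 0.432037 (base)
P(M+2) = C(3,1) × 0.27094^2 × 0.72906^1 = 3 × 0.07340848 × 0.72906 = 0.160558
Relative intensity = 0.160558 / 0.432037 × 100 = 37.2

37.2%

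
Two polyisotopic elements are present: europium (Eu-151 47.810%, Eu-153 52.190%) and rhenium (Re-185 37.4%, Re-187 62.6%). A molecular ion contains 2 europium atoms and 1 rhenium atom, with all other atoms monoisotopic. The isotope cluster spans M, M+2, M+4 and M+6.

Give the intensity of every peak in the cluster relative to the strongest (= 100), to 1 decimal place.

20.6 : 79.6 : 100.0 : 41.2

Europium pattern (n=2): 0.22857961 : 0.49904078 : 0.27237961
Rhenium pattern (n=1): 0.3740 : 0.6260
Convolve the two distributions (both contribute in 2-u steps):
  M: 0.22857961×0.3740 = 0.085489
  M+2: 0.22857961×0.6260 + 0.49904078×0.3740 = 0.329732
  M+4: 0.49904078×0.6260 + 0.27237961×0.3740 = 0.414270
  M+6: 0.27237961×0.6260 = 0.170510
Scale to base peak (0.414270) = 100: 20.6 : 79.6 : 100.0 : 41.2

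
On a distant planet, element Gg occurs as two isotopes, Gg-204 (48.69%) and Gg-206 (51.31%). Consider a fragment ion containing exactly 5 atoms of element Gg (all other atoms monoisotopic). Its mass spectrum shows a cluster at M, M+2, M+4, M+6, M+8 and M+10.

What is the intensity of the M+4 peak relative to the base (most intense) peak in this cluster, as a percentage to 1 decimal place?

Binomial terms of (0.4869 + 0.5131)^5: M 0.0274, M+2 0.1442, M+4 0.3039, M+6 0.3202, M+8 0.1687, M+10 0.0356 → M+6 is the base peak.
P(M+6) = C(5,3) × 0.4869^2 × 0.5131^3 = 10 × 0.23707161 × 0.13508466 = 0.320247 (base)
P(M+4) = C(5,2) × 0.4869^3 × 0.5131^2 = 10 × 0.11543017 × 0.26327161 = 0.303895
Relative intensity = 0.303895 / 0.320247 × 100 = 94.9

94.9%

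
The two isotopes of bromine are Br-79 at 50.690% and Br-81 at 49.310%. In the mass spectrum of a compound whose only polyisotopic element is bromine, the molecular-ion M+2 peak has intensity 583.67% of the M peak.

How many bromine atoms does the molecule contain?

The M+2/M ratio from n Br atoms is n · q/p = n · 0.49310/0.50690.
n = 5.8367 × 0.50690/0.49310 = 6.00 ≈ 6

6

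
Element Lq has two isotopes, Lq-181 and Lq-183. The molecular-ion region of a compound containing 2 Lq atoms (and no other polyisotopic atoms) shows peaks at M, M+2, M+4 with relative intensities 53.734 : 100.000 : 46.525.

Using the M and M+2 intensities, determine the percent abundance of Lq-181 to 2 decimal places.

Let p = fractional abundance of Lq-181. I(M+2)/I(M) = [C(2,1)·p^1·(1−p)] / p^2 = 2·(1−p)/p = 100.000/53.734 = 1.8610
(1−p)/p = 1.8610/2 = 0.9305  ⇒  p = 1/(1 + 0.9305) = 0.5180
Lq-181: 51.80%, Lq-183: 48.20%.

51.80%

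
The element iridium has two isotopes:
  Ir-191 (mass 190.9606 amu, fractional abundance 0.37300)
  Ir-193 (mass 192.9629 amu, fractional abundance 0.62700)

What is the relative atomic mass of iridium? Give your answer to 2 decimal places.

Weight each isotope mass by its fractional abundance: 0.37300 × 190.9606 + 0.62700 × 192.9629
= 71.22830 + 120.98774 = 192.21604 amu

192.22 amu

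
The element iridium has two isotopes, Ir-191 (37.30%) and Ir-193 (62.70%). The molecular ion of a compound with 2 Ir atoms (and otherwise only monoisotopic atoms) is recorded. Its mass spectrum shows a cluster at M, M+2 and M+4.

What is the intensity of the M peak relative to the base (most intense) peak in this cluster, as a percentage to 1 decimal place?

Binomial terms of (0.3730 + 0.6270)^2: M 0.1391, M+2 0.4677, M+4 0.3931 → M+2 is the base peak.
P(M+2) = C(2,1) × 0.3730^1 × 0.6270^1 = 2 × 0.3730 × 0.6270 = 0.467742 (base)
P(M) = C(2,0) × 0.3730^2 × 0.6270^0 = 1 × 0.139129 × 1.0000 = 0.139129
Relative intensity = 0.139129 / 0.467742 × 100 = 29.7

29.7%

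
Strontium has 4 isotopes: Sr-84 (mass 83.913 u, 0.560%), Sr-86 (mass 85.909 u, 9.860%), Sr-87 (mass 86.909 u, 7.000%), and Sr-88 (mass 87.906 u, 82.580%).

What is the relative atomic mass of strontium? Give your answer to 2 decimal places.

87.62 u

Average mass = Σ (abundance × isotope mass) = 0.00560 × 83.913 + 0.09860 × 85.909 + 0.07000 × 86.909 + 0.82580 × 87.906
= 0.4699 + 8.4706 + 6.0836 + 72.5928 = 87.6169 u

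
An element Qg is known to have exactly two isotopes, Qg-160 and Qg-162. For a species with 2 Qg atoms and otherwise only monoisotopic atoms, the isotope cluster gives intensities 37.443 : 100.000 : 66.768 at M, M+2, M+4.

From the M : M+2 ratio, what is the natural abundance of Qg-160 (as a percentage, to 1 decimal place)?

Write p for the Qg-160 fraction. I(M+2)/I(M) = [C(2,1)·p^1·(1−p)] / p^2 = 2·(1−p)/p = 100.000/37.443 = 2.6707
(1−p)/p = 2.6707/2 = 1.3354  ⇒  p = 1/(1 + 1.3354) = 0.4282
Qg-160: 42.8%, Qg-162: 57.2%.

42.8%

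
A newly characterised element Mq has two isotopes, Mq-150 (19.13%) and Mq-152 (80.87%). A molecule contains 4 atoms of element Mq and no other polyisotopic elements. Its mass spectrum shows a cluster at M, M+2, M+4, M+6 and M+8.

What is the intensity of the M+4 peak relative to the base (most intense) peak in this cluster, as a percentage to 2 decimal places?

33.57%

(0.1913 + 0.8087)^4 gives M 0.0013, M+2 0.0226, M+4 0.1436, M+6 0.4047, M+8 0.4277; the largest is M+8.
P(M+8) = C(4,4) × 0.1913^0 × 0.8087^4 = 1 × 1.0000 × 0.42771036 = 0.427710 (base)
P(M+4) = C(4,2) × 0.1913^2 × 0.8087^2 = 6 × 0.03659569 × 0.65399569 = 0.143601
Relative intensity = 0.143601 / 0.427710 × 100 = 33.57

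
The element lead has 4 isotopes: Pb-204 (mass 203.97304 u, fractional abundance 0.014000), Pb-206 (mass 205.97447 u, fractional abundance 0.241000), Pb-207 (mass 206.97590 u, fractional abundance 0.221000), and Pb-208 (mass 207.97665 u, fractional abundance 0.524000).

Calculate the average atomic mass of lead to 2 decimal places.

207.22 u

The abundance-weighted mean is 0.014000 × 203.97304 + 0.241000 × 205.97447 + 0.221000 × 206.97590 + 0.524000 × 207.97665
= 2.855623 + 49.639847 + 45.741674 + 108.979765 = 207.216909 u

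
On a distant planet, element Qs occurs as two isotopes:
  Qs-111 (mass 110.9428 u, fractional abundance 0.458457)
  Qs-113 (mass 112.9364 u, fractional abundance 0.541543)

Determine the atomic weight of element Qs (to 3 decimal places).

112.022 u

The abundance-weighted mean is 0.458457 × 110.9428 + 0.541543 × 112.9364
= 50.86250 + 61.15992 = 112.02242 u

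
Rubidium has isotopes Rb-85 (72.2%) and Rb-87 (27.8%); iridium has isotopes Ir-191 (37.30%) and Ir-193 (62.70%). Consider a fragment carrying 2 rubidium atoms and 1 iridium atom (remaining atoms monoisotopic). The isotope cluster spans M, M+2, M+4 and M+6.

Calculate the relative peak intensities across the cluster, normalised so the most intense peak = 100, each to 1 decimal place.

40.8 : 100.0 : 58.9 : 10.2

Rubidium pattern (n=2): 0.521284 : 0.401432 : 0.077284
Iridium pattern (n=1): 0.3730 : 0.6270
Convolve the two distributions (both contribute in 2-u steps):
  M: 0.521284×0.3730 = 0.194439
  M+2: 0.521284×0.6270 + 0.401432×0.3730 = 0.476579
  M+4: 0.401432×0.6270 + 0.077284×0.3730 = 0.280525
  M+6: 0.077284×0.6270 = 0.048457
Scale to base peak (0.476579) = 100: 40.8 : 100.0 : 58.9 : 10.2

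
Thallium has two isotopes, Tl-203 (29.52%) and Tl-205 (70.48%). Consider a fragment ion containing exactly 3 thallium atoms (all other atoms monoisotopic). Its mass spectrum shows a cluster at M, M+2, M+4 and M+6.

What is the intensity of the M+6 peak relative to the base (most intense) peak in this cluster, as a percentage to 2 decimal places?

79.58%

Term probabilities: M 0.0257, M+2 0.1843, M+4 0.4399, M+6 0.3501. Base peak = M+4.
P(M+4) = C(3,2) × 0.2952^1 × 0.7048^2 = 3 × 0.2952 × 0.49674304 = 0.439916 (base)
P(M+6) = C(3,3) × 0.2952^0 × 0.7048^3 = 1 × 1.0000 × 0.35010449 = 0.350104
Relative intensity = 0.350104 / 0.439916 × 100 = 79.58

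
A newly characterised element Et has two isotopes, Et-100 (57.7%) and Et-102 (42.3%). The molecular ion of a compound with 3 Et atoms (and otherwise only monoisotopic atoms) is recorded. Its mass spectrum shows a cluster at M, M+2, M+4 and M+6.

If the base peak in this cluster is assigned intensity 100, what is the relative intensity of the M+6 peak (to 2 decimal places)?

17.91

Term probabilities: M 0.1921, M+2 0.4225, M+4 0.3097, M+6 0.0757. Base peak = M+2.
P(M+2) = C(3,1) × 0.577^2 × 0.423^1 = 3 × 0.332929 × 0.4230 = 0.422487 (base)
P(M+6) = C(3,3) × 0.577^0 × 0.423^3 = 1 × 1.0000 × 0.07568697 = 0.075687
Relative intensity = 0.075687 / 0.422487 × 100 = 17.91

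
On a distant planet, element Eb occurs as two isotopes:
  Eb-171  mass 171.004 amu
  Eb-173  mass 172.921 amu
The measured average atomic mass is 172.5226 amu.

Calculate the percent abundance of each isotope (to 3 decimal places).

Eb-171: 20.782%, Eb-173: 79.218%

Let x be the fractional abundance of Eb-171; then Eb-173 has abundance 1 − x.
171.004·x + 172.921·(1 − x) = 172.5226
(171.004 − 172.921)·x = 172.5226 − 172.921
x = -0.3984 / -1.917 = 0.20782 → 20.782% Eb-171, 79.218% Eb-173.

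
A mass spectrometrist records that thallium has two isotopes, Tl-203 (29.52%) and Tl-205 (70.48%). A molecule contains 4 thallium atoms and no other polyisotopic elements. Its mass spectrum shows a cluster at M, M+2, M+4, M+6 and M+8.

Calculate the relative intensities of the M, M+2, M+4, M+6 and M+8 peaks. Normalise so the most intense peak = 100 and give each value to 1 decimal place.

1.8 : 17.5 : 62.8 : 100.0 : 59.7

Expanding (0.2952 + 0.7048)^4:
P(M) = 0.2952^4 = 0.007594
P(M+2) = 4 × 0.2952^3 × 0.7048^1 = 0.072523
P(M+4) = 6 × 0.2952^2 × 0.7048^2 = 0.259726
P(M+6) = 4 × 0.2952^1 × 0.7048^3 = 0.413403
P(M+8) = 0.7048^4 = 0.246754
The M+6 peak is largest (0.413403); scaling to 100 gives 1.8 : 17.5 : 62.8 : 100.0 : 59.7.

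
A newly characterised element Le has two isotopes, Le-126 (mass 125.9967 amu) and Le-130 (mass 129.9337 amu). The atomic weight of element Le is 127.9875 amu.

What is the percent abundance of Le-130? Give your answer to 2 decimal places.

50.57%

With x = fraction of Le-126 (so Le-130 is 1 − x):
125.9967·x + 129.9337·(1 − x) = 127.9875
(125.9967 − 129.9337)·x = 127.9875 − 129.9337
x = -1.9462 / -3.9370 = 0.49434 → 49.43% Le-126, 50.57% Le-130.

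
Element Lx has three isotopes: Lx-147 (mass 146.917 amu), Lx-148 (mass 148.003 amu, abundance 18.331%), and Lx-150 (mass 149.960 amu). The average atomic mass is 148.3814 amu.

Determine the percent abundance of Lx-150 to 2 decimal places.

41.58%

Let x and y be the fractions of Lx-147 and Lx-150. Then x + y = 1 − 0.18331 = 0.81669 and 146.917x + 149.960y = 148.3814 − 0.18331×148.003 = 121.25097007.
Substituting: 146.917x + 149.960(0.81669 − x) = 121.25097007
(146.917 − 149.960)x = -1.21986233  ⇒  x = 0.40087, y = 0.41582
Lx-147: 40.09%, Lx-150: 41.58%.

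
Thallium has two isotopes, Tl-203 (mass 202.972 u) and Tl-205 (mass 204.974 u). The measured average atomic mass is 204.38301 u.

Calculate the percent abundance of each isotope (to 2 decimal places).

Writing the weighted mean with unknown fraction x of Tl-203:
202.972·x + 204.974·(1 − x) = 204.38301
(202.972 − 204.974)·x = 204.38301 − 204.974
x = -0.59099 / -2.002 = 0.29520 → 29.52% Tl-203, 70.48% Tl-205.

Tl-203: 29.52%, Tl-205: 70.48%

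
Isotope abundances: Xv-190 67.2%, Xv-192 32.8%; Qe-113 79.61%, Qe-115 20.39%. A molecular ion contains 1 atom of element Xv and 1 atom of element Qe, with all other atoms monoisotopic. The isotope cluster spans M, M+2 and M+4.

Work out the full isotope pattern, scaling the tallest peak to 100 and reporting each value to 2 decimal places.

100.00 : 74.42 : 12.50

Element Xv pattern (n=1): 0.6720 : 0.3280
Element Qe pattern (n=1): 0.7961 : 0.2039
Convolve the two distributions (both contribute in 2-u steps):
  M: 0.6720×0.7961 = 0.534979
  M+2: 0.6720×0.2039 + 0.3280×0.7961 = 0.398142
  M+4: 0.3280×0.2039 = 0.066879
Scale to base peak (0.534979) = 100: 100.00 : 74.42 : 12.50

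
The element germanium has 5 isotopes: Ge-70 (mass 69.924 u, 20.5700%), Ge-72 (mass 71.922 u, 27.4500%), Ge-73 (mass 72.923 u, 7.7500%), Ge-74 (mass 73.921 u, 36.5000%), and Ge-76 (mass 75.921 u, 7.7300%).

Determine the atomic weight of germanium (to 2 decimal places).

Average mass = Σ (abundance × isotope mass) = 0.205700 × 69.924 + 0.274500 × 71.922 + 0.077500 × 72.923 + 0.365000 × 73.921 + 0.077300 × 75.921
= 14.3834 + 19.7426 + 5.6515 + 26.9812 + 5.8687 = 72.6274 u

72.63 u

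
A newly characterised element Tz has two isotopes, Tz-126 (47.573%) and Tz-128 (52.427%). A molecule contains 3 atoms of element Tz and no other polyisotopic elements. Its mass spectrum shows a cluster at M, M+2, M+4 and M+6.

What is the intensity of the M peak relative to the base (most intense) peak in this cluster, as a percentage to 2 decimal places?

27.45%

(0.47573 + 0.52427)^3 gives M 0.1077, M+2 0.3560, M+4 0.3923, M+6 0.1441; the largest is M+4.
P(M+4) = C(3,2) × 0.47573^1 × 0.52427^2 = 3 × 0.47573 × 0.27485903 = 0.392276 (base)
P(M) = C(3,0) × 0.47573^3 × 0.52427^0 = 1 × 0.10766675 × 1.0000 = 0.107667
Relative intensity = 0.107667 / 0.392276 × 100 = 27.45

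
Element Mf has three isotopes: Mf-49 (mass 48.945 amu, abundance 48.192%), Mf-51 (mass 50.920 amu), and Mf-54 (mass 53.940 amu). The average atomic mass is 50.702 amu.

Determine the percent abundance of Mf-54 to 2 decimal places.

24.30%

Let x and y be the fractions of Mf-51 and Mf-54. Then x + y = 1 − 0.48192 = 0.51808 and 50.920x + 53.940y = 50.702 − 0.48192×48.945 = 27.1144256.
Substituting: 50.920x + 53.940(0.51808 − x) = 27.1144256
(50.920 − 53.940)x = -0.8308096  ⇒  x = 0.27510, y = 0.24298
Mf-51: 27.51%, Mf-54: 24.30%.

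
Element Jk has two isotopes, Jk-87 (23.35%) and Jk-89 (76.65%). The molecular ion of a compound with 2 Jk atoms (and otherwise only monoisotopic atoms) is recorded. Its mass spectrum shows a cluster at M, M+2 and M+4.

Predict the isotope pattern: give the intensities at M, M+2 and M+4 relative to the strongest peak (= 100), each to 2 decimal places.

Each Jk atom is independently Jk-87 (p = 0.2335) or Jk-89 (q = 0.7665); the cluster is the binomial expansion (p + q)^2.
P(M) = 0.2335^2 = 0.054522
P(M+2) = 2 × 0.2335^1 × 0.7665^1 = 0.357955
P(M+4) = 0.7665^2 = 0.587522
The M+4 peak is largest (0.587522); scaling to 100 gives 9.28 : 60.93 : 100.00.

9.28 : 60.93 : 100.00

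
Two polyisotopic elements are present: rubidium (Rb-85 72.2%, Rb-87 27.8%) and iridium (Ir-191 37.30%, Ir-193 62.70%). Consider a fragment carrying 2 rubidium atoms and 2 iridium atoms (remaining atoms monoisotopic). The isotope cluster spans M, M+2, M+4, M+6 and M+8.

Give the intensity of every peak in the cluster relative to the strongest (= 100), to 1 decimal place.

Rubidium pattern (n=2): 0.521284 : 0.401432 : 0.077284
Iridium pattern (n=2): 0.139129 : 0.467742 : 0.393129
Convolve the two distributions (both contribute in 2-u steps):
  M: 0.521284×0.139129 = 0.072526
  M+2: 0.521284×0.467742 + 0.401432×0.139129 = 0.299677
  M+4: 0.521284×0.393129 + 0.401432×0.467742 + 0.077284×0.139129 = 0.403451
  M+6: 0.401432×0.393129 + 0.077284×0.467742 = 0.193964
  M+8: 0.077284×0.393129 = 0.030383
Scale to base peak (0.403451) = 100: 18.0 : 74.3 : 100.0 : 48.1 : 7.5

18.0 : 74.3 : 100.0 : 48.1 : 7.5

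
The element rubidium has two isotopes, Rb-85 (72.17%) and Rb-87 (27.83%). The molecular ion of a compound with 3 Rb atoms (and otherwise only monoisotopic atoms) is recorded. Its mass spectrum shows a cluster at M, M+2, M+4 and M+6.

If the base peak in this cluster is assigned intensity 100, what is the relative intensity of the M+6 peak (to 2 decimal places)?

4.96

Term probabilities: M 0.3759, M+2 0.4349, M+4 0.1677, M+6 0.0216. Base peak = M+2.
P(M+2) = C(3,1) × 0.7217^2 × 0.2783^1 = 3 × 0.52085089 × 0.2783 = 0.434858 (base)
P(M+6) = C(3,3) × 0.7217^0 × 0.2783^3 = 1 × 1.0000 × 0.02155458 = 0.021555
Relative intensity = 0.021555 / 0.434858 × 100 = 4.96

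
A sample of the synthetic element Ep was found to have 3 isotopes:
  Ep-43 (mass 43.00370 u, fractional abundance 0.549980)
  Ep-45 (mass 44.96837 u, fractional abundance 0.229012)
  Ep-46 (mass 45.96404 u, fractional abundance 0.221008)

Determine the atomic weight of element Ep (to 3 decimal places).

Ar = Σ fᵢ·mᵢ = 0.549980 × 43.00370 + 0.229012 × 44.96837 + 0.221008 × 45.96404
= 23.651175 + 10.298296 + 10.158421 = 44.107892 u

44.108 u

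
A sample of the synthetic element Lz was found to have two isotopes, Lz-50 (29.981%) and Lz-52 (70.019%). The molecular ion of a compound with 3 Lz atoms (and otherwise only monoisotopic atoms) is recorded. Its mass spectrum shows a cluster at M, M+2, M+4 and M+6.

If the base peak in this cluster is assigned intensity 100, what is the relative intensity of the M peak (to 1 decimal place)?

Binomial terms of (0.29981 + 0.70019)^3: M 0.0269, M+2 0.1888, M+4 0.4410, M+6 0.3433 → M+4 is the base peak.
P(M+4) = C(3,2) × 0.29981^1 × 0.70019^2 = 3 × 0.29981 × 0.49026604 = 0.440960 (base)
P(M) = C(3,0) × 0.29981^3 × 0.70019^0 = 1 × 0.02694873 × 1.0000 = 0.026949
Relative intensity = 0.026949 / 0.440960 × 100 = 6.1

6.1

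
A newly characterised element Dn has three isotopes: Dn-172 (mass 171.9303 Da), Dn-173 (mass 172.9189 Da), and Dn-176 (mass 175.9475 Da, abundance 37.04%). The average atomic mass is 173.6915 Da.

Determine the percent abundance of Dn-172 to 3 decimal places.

35.322%

The remaining 62.96% is split between Dn-172 (fraction x) and Dn-173 (fraction 0.6296 − x).
Substituting: 171.9303x + 172.9189(0.6296 − x) = 108.520546
(171.9303 − 172.9189)x = -0.34919344  ⇒  x = 0.35322, y = 0.27638
Dn-172: 35.322%, Dn-173: 27.638%.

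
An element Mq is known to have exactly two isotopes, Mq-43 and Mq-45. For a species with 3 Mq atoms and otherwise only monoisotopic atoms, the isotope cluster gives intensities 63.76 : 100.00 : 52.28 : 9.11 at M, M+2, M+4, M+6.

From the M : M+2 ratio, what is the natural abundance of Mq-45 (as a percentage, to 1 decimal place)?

34.3%

If p is the fraction of Mq that is Mq-43, then I(M+2)/I(M) = [C(3,1)·p^2·(1−p)] / p^3 = 3·(1−p)/p = 100.00/63.76 = 1.5684
(1−p)/p = 1.5684/3 = 0.5228  ⇒  p = 1/(1 + 0.5228) = 0.6567
Mq-43: 65.7%, Mq-45: 34.3%.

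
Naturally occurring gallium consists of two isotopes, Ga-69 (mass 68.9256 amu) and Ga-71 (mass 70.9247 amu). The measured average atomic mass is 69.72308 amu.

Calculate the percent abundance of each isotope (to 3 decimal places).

Writing the weighted mean with unknown fraction x of Ga-69:
68.9256·x + 70.9247·(1 − x) = 69.72308
(68.9256 − 70.9247)·x = 69.72308 − 70.9247
x = -1.20162 / -1.9991 = 0.60108 → 60.108% Ga-69, 39.892% Ga-71.

Ga-69: 60.108%, Ga-71: 39.892%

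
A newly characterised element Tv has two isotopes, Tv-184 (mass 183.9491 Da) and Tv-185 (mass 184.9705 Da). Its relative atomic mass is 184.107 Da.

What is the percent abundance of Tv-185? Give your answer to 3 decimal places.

With x = fraction of Tv-184 (so Tv-185 is 1 − x):
183.9491·x + 184.9705·(1 − x) = 184.107
(183.9491 − 184.9705)·x = 184.107 − 184.9705
x = -0.8635 / -1.0214 = 0.84541 → 84.541% Tv-184, 15.459% Tv-185.

15.459%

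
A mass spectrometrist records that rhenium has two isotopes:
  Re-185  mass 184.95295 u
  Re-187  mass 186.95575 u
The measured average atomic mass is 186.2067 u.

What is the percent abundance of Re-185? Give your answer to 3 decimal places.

37.400%

Writing the weighted mean with unknown fraction x of Re-185:
184.95295·x + 186.95575·(1 − x) = 186.2067
(184.95295 − 186.95575)·x = 186.2067 − 186.95575
x = -0.74905 / -2.00280 = 0.37400 → 37.400% Re-185, 62.600% Re-187.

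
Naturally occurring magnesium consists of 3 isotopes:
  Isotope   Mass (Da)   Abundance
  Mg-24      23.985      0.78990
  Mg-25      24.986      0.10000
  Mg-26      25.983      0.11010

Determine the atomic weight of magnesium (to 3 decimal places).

24.305 Da

Average mass = Σ (abundance × isotope mass) = 0.78990 × 23.985 + 0.10000 × 24.986 + 0.11010 × 25.983
= 18.9458 + 2.4986 + 2.8607 = 24.3051 Da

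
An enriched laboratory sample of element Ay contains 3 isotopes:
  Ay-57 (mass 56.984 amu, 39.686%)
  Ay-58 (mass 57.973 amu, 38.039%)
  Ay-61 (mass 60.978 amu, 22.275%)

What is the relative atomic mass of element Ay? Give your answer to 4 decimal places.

Ar = Σ fᵢ·mᵢ = 0.39686 × 56.984 + 0.38039 × 57.973 + 0.22275 × 60.978
= 22.61467 + 22.05235 + 13.58285 = 58.24987 amu

58.2499 amu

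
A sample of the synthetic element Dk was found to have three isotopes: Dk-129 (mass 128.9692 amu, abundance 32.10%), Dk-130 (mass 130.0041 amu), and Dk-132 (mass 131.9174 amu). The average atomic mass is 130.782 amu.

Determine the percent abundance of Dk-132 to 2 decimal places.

The remaining 67.90% is split between Dk-130 (fraction x) and Dk-132 (fraction 0.6790 − x).
Substituting: 130.0041x + 131.9174(0.6790 − x) = 89.3828868
(130.0041 − 131.9174)x = -0.1890278  ⇒  x = 0.09880, y = 0.58020
Dk-130: 9.88%, Dk-132: 58.02%.

58.02%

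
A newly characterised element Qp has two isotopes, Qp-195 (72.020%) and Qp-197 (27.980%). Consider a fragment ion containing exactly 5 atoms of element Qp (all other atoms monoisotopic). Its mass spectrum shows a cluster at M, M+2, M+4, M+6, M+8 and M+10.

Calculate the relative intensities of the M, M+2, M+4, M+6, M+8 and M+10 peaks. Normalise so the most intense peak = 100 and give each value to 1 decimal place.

Expanding (0.72020 + 0.27980)^5:
P(M) = 0.72020^5 = 0.193761
P(M+2) = 5 × 0.72020^4 × 0.27980^1 = 0.376383
P(M+4) = 10 × 0.72020^3 × 0.27980^2 = 0.292452
P(M+6) = 10 × 0.72020^2 × 0.27980^3 = 0.113619
P(M+8) = 5 × 0.72020^1 × 0.27980^4 = 0.022071
P(M+10) = 0.27980^5 = 0.001715
The M+2 peak is largest (0.376383); scaling to 100 gives 51.5 : 100.0 : 77.7 : 30.2 : 5.9 : 0.5.

51.5 : 100.0 : 77.7 : 30.2 : 5.9 : 0.5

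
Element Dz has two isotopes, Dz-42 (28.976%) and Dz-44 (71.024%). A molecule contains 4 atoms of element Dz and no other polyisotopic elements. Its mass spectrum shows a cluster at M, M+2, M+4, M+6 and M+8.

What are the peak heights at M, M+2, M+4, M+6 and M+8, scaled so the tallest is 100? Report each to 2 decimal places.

1.70 : 16.64 : 61.20 : 100.00 : 61.28

The 4 Dz atoms are independent, so intensities follow the terms of (0.28976 + 0.71024)^4.
P(M) = 0.28976^4 = 0.007049
P(M+2) = 4 × 0.28976^3 × 0.71024^1 = 0.069116
P(M+4) = 6 × 0.28976^2 × 0.71024^2 = 0.254120
P(M+6) = 4 × 0.28976^1 × 0.71024^3 = 0.415254
P(M+8) = 0.71024^4 = 0.254461
The M+6 peak is largest (0.415254); scaling to 100 gives 1.70 : 16.64 : 61.20 : 100.00 : 61.28.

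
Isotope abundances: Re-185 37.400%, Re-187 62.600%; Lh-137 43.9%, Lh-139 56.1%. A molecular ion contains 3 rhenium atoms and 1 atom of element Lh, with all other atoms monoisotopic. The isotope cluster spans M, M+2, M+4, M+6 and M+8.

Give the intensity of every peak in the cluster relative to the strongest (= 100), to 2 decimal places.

Rhenium pattern (n=3): 0.05231362 : 0.26268713 : 0.43968487 : 0.24531438
Element Lh pattern (n=1): 0.4390 : 0.5610
Convolve the two distributions (both contribute in 2-u steps):
  M: 0.05231362×0.4390 = 0.022966
  M+2: 0.05231362×0.5610 + 0.26268713×0.4390 = 0.144668
  M+4: 0.26268713×0.5610 + 0.43968487×0.4390 = 0.340389
  M+6: 0.43968487×0.5610 + 0.24531438×0.4390 = 0.354356
  M+8: 0.24531438×0.5610 = 0.137621
Scale to base peak (0.354356) = 100: 6.48 : 40.83 : 96.06 : 100.00 : 38.84

6.48 : 40.83 : 96.06 : 100.00 : 38.84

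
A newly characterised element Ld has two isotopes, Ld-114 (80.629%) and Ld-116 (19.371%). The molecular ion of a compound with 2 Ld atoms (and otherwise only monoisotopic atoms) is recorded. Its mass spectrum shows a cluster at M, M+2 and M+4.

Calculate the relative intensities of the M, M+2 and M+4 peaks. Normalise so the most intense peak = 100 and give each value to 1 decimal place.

Expanding (0.80629 + 0.19371)^2:
P(M) = 0.80629^2 = 0.650104
P(M+2) = 2 × 0.80629^1 × 0.19371^1 = 0.312373
P(M+4) = 0.19371^2 = 0.037524
The M peak is largest (0.650104); scaling to 100 gives 100.0 : 48.0 : 5.8.

100.0 : 48.0 : 5.8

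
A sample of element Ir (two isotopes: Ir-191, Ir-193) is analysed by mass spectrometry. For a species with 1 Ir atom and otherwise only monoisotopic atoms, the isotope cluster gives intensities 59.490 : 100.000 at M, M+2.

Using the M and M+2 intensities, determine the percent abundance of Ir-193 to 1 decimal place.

Let p = fractional abundance of Ir-191. I(M+2)/I(M) = [C(1,1)·p^0·(1−p)] / p^1 = 1·(1−p)/p = 100.000/59.490 = 1.6810
(1−p)/p = 1.6810/1 = 1.6810  ⇒  p = 1/(1 + 1.6810) = 0.3730
Ir-191: 37.3%, Ir-193: 62.7%.

62.7%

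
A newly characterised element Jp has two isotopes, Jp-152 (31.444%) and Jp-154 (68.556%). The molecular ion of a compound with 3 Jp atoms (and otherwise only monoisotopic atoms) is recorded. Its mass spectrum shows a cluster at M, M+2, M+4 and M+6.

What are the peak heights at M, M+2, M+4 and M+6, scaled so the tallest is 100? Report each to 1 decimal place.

Expanding (0.31444 + 0.68556)^3:
P(M) = 0.31444^3 = 0.031089
P(M+2) = 3 × 0.31444^2 × 0.68556^1 = 0.203349
P(M+4) = 3 × 0.31444^1 × 0.68556^2 = 0.443353
P(M+6) = 0.68556^3 = 0.322208
The M+4 peak is largest (0.443353); scaling to 100 gives 7.0 : 45.9 : 100.0 : 72.7.

7.0 : 45.9 : 100.0 : 72.7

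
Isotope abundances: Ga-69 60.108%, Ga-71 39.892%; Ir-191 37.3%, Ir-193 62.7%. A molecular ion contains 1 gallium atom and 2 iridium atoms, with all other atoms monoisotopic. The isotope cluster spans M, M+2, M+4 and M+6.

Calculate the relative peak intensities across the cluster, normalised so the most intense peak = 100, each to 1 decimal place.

Gallium pattern (n=1): 0.60108 : 0.39892
Iridium pattern (n=2): 0.139129 : 0.467742 : 0.393129
Convolve the two distributions (both contribute in 2-u steps):
  M: 0.60108×0.139129 = 0.083628
  M+2: 0.60108×0.467742 + 0.39892×0.139129 = 0.336652
  M+4: 0.60108×0.393129 + 0.39892×0.467742 = 0.422894
  M+6: 0.39892×0.393129 = 0.156827
Scale to base peak (0.422894) = 100: 19.8 : 79.6 : 100.0 : 37.1

19.8 : 79.6 : 100.0 : 37.1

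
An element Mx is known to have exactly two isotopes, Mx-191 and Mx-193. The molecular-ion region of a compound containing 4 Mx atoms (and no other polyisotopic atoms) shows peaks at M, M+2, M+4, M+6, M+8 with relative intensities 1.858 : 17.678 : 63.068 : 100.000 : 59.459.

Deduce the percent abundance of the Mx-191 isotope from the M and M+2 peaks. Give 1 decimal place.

Write p for the Mx-191 fraction. I(M+2)/I(M) = [C(4,1)·p^3·(1−p)] / p^4 = 4·(1−p)/p = 17.678/1.858 = 9.5145
(1−p)/p = 9.5145/4 = 2.3786  ⇒  p = 1/(1 + 2.3786) = 0.2960
Mx-191: 29.6%, Mx-193: 70.4%.

29.6%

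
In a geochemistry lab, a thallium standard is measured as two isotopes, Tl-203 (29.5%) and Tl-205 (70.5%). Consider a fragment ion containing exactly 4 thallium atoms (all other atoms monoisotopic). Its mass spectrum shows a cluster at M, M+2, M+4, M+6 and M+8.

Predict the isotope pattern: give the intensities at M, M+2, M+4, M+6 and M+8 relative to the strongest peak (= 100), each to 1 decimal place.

1.8 : 17.5 : 62.8 : 100.0 : 59.7

Expanding (0.295 + 0.705)^4:
P(M) = 0.295^4 = 0.007573
P(M+2) = 4 × 0.295^3 × 0.705^1 = 0.072396
P(M+4) = 6 × 0.295^2 × 0.705^2 = 0.259522
P(M+6) = 4 × 0.295^1 × 0.705^3 = 0.413475
P(M+8) = 0.705^4 = 0.247034
The M+6 peak is largest (0.413475); scaling to 100 gives 1.8 : 17.5 : 62.8 : 100.0 : 59.7.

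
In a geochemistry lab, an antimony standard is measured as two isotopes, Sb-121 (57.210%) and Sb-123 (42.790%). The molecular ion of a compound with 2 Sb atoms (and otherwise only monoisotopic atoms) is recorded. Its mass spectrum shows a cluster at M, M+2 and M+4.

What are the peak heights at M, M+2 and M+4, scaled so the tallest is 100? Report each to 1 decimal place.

66.8 : 100.0 : 37.4

The 2 Sb atoms are independent, so intensities follow the terms of (0.57210 + 0.42790)^2.
P(M) = 0.57210^2 = 0.327298
P(M+2) = 2 × 0.57210^1 × 0.42790^1 = 0.489603
P(M+4) = 0.42790^2 = 0.183098
The M+2 peak is largest (0.489603); scaling to 100 gives 66.8 : 100.0 : 37.4.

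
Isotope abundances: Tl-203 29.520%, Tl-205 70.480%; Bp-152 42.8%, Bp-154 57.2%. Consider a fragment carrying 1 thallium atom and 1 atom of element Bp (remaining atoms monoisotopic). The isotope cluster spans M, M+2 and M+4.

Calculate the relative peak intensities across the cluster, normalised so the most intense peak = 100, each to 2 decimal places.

26.85 : 100.00 : 85.68

Thallium pattern (n=1): 0.2952 : 0.7048
Element Bp pattern (n=1): 0.4280 : 0.5720
Convolve the two distributions (both contribute in 2-u steps):
  M: 0.2952×0.4280 = 0.126346
  M+2: 0.2952×0.5720 + 0.7048×0.4280 = 0.470509
  M+4: 0.7048×0.5720 = 0.403146
Scale to base peak (0.470509) = 100: 26.85 : 100.00 : 85.68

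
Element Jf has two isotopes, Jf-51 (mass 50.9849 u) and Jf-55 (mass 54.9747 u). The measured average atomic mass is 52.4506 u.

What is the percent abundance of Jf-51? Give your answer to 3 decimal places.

Let x be the fractional abundance of Jf-51; then Jf-55 has abundance 1 − x.
50.9849·x + 54.9747·(1 − x) = 52.4506
(50.9849 − 54.9747)·x = 52.4506 − 54.9747
x = -2.5241 / -3.9898 = 0.63264 → 63.264% Jf-51, 36.736% Jf-55.

63.264%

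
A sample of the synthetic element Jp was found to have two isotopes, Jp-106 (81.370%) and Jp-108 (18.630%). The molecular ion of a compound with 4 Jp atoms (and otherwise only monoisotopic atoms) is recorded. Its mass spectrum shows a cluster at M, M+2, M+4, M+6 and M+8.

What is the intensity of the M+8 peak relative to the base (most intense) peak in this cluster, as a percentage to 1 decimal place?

Binomial terms of (0.81370 + 0.18630)^4: M 0.4384, M+2 0.4015, M+4 0.1379, M+6 0.0210, M+8 0.0012 → M is the base peak.
P(M) = C(4,0) × 0.81370^4 × 0.18630^0 = 1 × 0.43838659 × 1.0000 = 0.438387 (base)
P(M+8) = C(4,4) × 0.81370^0 × 0.18630^4 = 1 × 1.0000 × 0.00120462 = 0.001205
Relative intensity = 0.001205 / 0.438387 × 100 = 0.3

0.3%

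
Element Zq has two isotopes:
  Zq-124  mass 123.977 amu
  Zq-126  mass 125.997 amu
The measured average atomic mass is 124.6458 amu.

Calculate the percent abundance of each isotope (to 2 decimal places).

Zq-124: 66.89%, Zq-126: 33.11%

With x = fraction of Zq-124 (so Zq-126 is 1 − x):
123.977·x + 125.997·(1 − x) = 124.6458
(123.977 − 125.997)·x = 124.6458 − 125.997
x = -1.3512 / -2.020 = 0.66891 → 66.89% Zq-124, 33.11% Zq-126.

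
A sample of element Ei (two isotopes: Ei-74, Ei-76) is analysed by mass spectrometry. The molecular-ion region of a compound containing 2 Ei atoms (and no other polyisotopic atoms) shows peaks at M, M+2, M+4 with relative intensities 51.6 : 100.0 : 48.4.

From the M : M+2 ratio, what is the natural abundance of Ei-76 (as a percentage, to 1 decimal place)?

49.2%

If p is the fraction of Ei that is Ei-74, then I(M+2)/I(M) = [C(2,1)·p^1·(1−p)] / p^2 = 2·(1−p)/p = 100.0/51.6 = 1.9380
(1−p)/p = 1.9380/2 = 0.9690  ⇒  p = 1/(1 + 0.9690) = 0.5079
Ei-74: 50.8%, Ei-76: 49.2%.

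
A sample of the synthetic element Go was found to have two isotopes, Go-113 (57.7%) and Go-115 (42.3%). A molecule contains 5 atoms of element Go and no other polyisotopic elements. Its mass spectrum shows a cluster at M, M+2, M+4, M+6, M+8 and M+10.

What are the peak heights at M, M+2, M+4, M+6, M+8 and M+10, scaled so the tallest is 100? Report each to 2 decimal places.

Expanding (0.577 + 0.423)^5:
P(M) = 0.577^5 = 0.063956
P(M+2) = 5 × 0.577^4 × 0.423^1 = 0.234430
P(M+4) = 10 × 0.577^3 × 0.423^2 = 0.343723
P(M+6) = 10 × 0.577^2 × 0.423^3 = 0.251984
P(M+8) = 5 × 0.577^1 × 0.423^4 = 0.092365
P(M+10) = 0.423^5 = 0.013543
The M+4 peak is largest (0.343723); scaling to 100 gives 18.61 : 68.20 : 100.00 : 73.31 : 26.87 : 3.94.

18.61 : 68.20 : 100.00 : 73.31 : 26.87 : 3.94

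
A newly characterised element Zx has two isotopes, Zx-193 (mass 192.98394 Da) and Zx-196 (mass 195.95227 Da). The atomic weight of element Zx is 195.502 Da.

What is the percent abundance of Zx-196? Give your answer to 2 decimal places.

84.83%

Let x be the fractional abundance of Zx-193; then Zx-196 has abundance 1 − x.
192.98394·x + 195.95227·(1 − x) = 195.502
(192.98394 − 195.95227)·x = 195.502 − 195.95227
x = -0.45027 / -2.96833 = 0.15169 → 15.17% Zx-193, 84.83% Zx-196.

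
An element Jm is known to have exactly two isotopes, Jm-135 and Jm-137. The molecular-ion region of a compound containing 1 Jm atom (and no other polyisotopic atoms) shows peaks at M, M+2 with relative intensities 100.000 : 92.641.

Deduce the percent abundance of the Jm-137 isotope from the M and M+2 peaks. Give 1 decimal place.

If p is the fraction of Jm that is Jm-135, then I(M+2)/I(M) = [C(1,1)·p^0·(1−p)] / p^1 = 1·(1−p)/p = 92.641/100.000 = 0.9264
(1−p)/p = 0.9264/1 = 0.9264  ⇒  p = 1/(1 + 0.9264) = 0.5191
Jm-135: 51.9%, Jm-137: 48.1%.

48.1%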